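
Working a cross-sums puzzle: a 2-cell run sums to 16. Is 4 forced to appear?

No

The only way to make 16 from 2 distinct digits is {7,9}, which does not contain 4.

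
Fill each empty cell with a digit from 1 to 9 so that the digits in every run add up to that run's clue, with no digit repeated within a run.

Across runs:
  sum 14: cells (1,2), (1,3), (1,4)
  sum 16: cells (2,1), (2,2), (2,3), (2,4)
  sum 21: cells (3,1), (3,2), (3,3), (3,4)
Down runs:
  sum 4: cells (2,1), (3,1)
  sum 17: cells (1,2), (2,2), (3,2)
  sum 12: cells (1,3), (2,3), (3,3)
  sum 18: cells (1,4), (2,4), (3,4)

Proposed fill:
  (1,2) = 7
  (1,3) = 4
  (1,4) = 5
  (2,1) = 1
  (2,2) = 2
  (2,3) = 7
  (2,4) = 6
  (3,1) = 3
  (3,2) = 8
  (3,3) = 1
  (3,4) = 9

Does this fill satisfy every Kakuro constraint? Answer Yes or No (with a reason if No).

No — the down run (1,4)–(3,4) sums to 20, not 18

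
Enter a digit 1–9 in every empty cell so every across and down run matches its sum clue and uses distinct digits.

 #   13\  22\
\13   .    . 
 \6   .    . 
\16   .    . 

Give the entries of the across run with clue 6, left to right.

16 in 2 cells must be {7,9}.
The 6 across and the 22 down share only 5, so R2C2 = 5.
Given what's placed, R3C2 must be 9 to fit the 16 across and 22 down.
R1C2 = 22 − 14 = 8 completes the 22 down.
R2C1 = 6 − 5 = 1 completes the 6 across.
R3C1 = 16 − 9 = 7 completes the 16 across.
R1C1 = 13 − 8 = 5 completes the 13 across.

1, 5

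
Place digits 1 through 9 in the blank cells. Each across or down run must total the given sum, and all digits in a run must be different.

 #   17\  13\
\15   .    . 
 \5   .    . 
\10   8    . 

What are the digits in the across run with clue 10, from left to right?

8, 2

R3C2 = 10 − 8 = 2 completes the 10 across.
Nothing is forced directly, so branch on R1C1, whose candidates are 6 or 7. If R1C1 = 6: then R1C2 would have to be in {9} for the 15 across but in {3,4,5,6,7,8} for the 13 down — contradiction. So R1C1 = 7.
R1C2 = 15 − 7 = 8 completes the 15 across.
R2C1 = 17 − 15 = 2 completes the 17 down.
R2C2 = 5 − 2 = 3 completes the 5 across.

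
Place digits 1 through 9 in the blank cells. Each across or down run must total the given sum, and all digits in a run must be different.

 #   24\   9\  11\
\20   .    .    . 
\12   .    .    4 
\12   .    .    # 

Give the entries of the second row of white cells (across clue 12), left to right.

24 in 3 cells must be {7,8,9}.
R1C3 = 11 − 4 = 7 completes the 11 down.
R2C1 = 7: the only remaining digit allowed by both the 12 across and the 24 down.
R2C2 = 12 − 11 = 1 completes the 12 across.
Given what's placed, R1C2 must be 5 to fit the 20 across and 9 down.
R3C2 = 9 − 6 = 3 completes the 9 down.
R1C1 = 20 − 12 = 8 completes the 20 across.
R3C1 = 12 − 3 = 9 completes the 12 across.

7, 1, 4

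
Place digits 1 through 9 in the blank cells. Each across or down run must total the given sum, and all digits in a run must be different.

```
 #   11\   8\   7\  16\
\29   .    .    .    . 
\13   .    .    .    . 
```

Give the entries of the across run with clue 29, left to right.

29 in 4 cells must be {5,7,8,9}; 16 in 2 cells must be {7,9}.
Only 5 fits R1C3 under both its across sum 29 and down sum 7.
R2C3 = 7 − 5 = 2 completes the 7 down.
Given what's placed, R2C4 must be 7 to fit the 13 across and 16 down.
R1C2 = 7: the only remaining digit allowed by both the 29 across and the 8 down.
R1C4 = 16 − 7 = 9 completes the 16 down.
Given what's placed, R2C1 must be 3 to fit the 13 across and 11 down.
R2C2 = 13 − 12 = 1 completes the 13 across.
R1C1 = 29 − 21 = 8 completes the 29 across.

8 7 5 9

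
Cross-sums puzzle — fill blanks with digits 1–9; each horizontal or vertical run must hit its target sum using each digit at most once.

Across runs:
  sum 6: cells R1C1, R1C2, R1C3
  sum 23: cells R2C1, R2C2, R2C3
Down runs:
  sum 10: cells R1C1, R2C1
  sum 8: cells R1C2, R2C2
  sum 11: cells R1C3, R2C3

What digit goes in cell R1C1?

1

6 in 3 cells must be {1,2,3}; 23 in 3 cells must be {6,8,9}.
The 23 across and the 8 down share only 6, so R2C2 = 6.
R1C2 = 8 − 6 = 2 completes the 8 down.
Given what's placed, R1C3 must be 3 to fit the 6 across and 11 down.
R2C3 = 11 − 3 = 8 completes the 11 down.
R1C1 = 6 − 5 = 1 completes the 6 across.
R2C1 = 23 − 14 = 9 completes the 23 across.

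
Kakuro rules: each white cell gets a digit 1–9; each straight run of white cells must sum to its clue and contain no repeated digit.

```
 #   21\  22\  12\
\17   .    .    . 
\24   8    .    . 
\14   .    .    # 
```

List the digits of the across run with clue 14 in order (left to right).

9 5

24 in 3 cells must be {7,8,9}.
No cell is forced outright now. R3C1 can only be 6 or 9 (the digits allowed by both its 14 across and its 21 down). If R3C1 = 6: that forces R1C1 = 7, R3C2 = 8, R1C2 = 9, after which R1C3 would have to be in {1} for the 17 across but in {3,4,5,7,8,9} for the 12 down — contradiction. So R3C1 = 9.
R1C1 = 21 − 17 = 4 completes the 21 down.
R3C2 = 14 − 9 = 5 completes the 14 across.
R1C2 = 8: the only remaining digit allowed by both the 17 across and the 22 down.
R1C3 = 17 − 12 = 5 completes the 17 across.
R2C2 = 22 − 13 = 9 completes the 22 down.
R2C3 = 24 − 17 = 7 completes the 24 across.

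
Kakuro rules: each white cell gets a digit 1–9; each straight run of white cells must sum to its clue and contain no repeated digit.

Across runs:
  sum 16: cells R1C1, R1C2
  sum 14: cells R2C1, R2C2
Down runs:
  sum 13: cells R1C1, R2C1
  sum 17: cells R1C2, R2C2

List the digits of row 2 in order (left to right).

6 8

16 in 2 cells must be {7,9}; 17 in 2 cells must be {8,9}.
The 16 across and the 17 down share only 9, so R1C2 = 9.
R2C2 = 17 − 9 = 8 completes the 17 down.
R1C1 = 16 − 9 = 7 completes the 16 across.
R2C1 = 14 − 8 = 6 completes the 14 across.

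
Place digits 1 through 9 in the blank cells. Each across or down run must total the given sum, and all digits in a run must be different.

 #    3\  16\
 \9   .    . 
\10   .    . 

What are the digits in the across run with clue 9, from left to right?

2, 7

3 in 2 cells must be {1,2}; 16 in 2 cells must be {7,9}.
The 9 across and the 16 down share only 7, so R1C2 = 7.
R2C2 = 16 − 7 = 9 completes the 16 down.
R1C1 = 9 − 7 = 2 completes the 9 across.
R2C1 = 10 − 9 = 1 completes the 10 across.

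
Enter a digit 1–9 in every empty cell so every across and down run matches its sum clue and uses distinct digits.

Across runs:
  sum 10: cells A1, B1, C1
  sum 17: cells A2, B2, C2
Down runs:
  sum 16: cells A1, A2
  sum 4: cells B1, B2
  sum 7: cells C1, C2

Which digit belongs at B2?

16 in 2 cells must be {7,9}; 4 in 2 cells must be {1,3}.
The 10 across and the 16 down share only 7, so A1 = 7.
Given what's placed, B1 must be 1 to fit the 10 across and 4 down.
C1 = 10 − 8 = 2 completes the 10 across.
A2 = 16 − 7 = 9 completes the 16 down.
B2 = 4 − 1 = 3 completes the 4 down.
C2 = 17 − 12 = 5 completes the 17 across.

3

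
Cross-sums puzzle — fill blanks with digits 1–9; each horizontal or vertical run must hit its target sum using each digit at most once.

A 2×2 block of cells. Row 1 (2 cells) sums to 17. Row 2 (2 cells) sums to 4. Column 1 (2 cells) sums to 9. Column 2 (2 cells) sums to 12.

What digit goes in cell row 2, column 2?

17 in 2 cells must be {8,9}; 4 in 2 cells must be {1,3}.
The 17 across and the 9 down share only 8, so (1,1) = 8.
(1,2) = 17 − 8 = 9 completes the 17 across.
(2,1) = 9 − 8 = 1 completes the 9 down.
(2,2) = 4 − 1 = 3 completes the 4 across.

3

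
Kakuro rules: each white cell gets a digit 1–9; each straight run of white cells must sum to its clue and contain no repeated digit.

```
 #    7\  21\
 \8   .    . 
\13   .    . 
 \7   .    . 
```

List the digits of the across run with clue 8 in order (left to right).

1, 7

7 in 3 cells must be {1,2,4}.
The 13 across and the 7 down share only 4, so R2C1 = 4.
R2C2 = 13 − 4 = 9 completes the 13 across.
Nothing is forced directly, so branch on R1C1, whose candidates are 1 or 2. If R1C1 = 2: then R1C2 would have to be in {6} for the 8 across but in {4,5,7,8} for the 21 down — contradiction. So R1C1 = 1.
R1C2 = 8 − 1 = 7 completes the 8 across.
R3C1 = 7 − 5 = 2 completes the 7 down.
R3C2 = 7 − 2 = 5 completes the 7 across.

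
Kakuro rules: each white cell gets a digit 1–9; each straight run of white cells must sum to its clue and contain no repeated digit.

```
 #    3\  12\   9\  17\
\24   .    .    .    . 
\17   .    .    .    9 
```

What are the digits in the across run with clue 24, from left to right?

2, 9, 5, 8

3 in 2 cells must be {1,2}; 17 in 2 cells must be {8,9}.
R1C4 = 17 − 9 = 8 completes the 17 down.
No cell is forced outright now. R1C1 can only be 1 or 2 (the digits allowed by both its 24 across and its 3 down). If R1C1 = 1: that forces R1C2 = 9, R1C3 = 6, R2C1 = 2, after which R2C2 would have to be in {1,5} for the 17 across but in {3} for the 12 down — contradiction. So R1C1 = 2.
Given what's placed, R1C3 must be 5 to fit the 24 across and 9 down.
R2C1 = 3 − 2 = 1 completes the 3 down.
R2C3 = 9 − 5 = 4 completes the 9 down.
R1C2 = 24 − 15 = 9 completes the 24 across.
R2C2 = 17 − 14 = 3 completes the 17 across.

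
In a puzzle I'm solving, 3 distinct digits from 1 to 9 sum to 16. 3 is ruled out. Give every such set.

{1,6,9}; {1,7,8}; {2,5,9}; {2,6,8}; {4,5,7}

3 distinct digits from 1–9 sum between 6 and 24.
Dropping sets that contain 3.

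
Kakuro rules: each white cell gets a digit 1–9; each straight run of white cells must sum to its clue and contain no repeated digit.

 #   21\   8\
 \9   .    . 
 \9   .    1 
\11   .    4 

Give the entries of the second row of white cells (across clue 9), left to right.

R1C2 = 8 − 5 = 3 completes the 8 down.
R2C1 = 9 − 1 = 8 completes the 9 across.
R3C1 = 11 − 4 = 7 completes the 11 across.
R1C1 = 9 − 3 = 6 completes the 9 across.

8 1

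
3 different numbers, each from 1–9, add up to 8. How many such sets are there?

2

3 distinct digits from 1–9 sum between 6 and 24.
Enumerating: {1,2,5}, {1,3,4}.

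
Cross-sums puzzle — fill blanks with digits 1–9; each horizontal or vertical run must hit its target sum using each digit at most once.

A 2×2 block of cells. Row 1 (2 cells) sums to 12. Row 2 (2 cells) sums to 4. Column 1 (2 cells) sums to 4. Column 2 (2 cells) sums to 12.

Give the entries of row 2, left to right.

1, 3

4 in 2 cells must be {1,3}.
The 12 across and the 4 down share only 3, so (1,1) = 3.
(1,2) = 12 − 3 = 9 completes the 12 across.
(2,1) = 4 − 3 = 1 completes the 4 down.
(2,2) = 4 − 1 = 3 completes the 4 across.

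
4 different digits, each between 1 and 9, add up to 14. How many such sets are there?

4 distinct digits from 1–9 sum between 10 and 30.
Enumerating: {1,2,3,8}, {1,2,4,7}, {1,2,5,6}, {1,3,4,6}, {2,3,4,5}.

5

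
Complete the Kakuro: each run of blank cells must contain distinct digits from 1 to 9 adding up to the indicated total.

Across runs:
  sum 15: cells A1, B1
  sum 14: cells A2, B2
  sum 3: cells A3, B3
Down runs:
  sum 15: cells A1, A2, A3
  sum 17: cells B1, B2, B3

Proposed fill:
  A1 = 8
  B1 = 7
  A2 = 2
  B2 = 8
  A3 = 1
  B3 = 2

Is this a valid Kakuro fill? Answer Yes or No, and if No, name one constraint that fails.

No — the across run A2–B2 sums to 10, not 14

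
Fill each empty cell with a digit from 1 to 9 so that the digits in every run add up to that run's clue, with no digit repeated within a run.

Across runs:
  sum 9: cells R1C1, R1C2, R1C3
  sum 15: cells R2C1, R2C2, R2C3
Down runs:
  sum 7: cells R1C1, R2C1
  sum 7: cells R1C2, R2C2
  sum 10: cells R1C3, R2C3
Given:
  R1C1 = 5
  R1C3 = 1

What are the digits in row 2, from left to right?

2 4 9

R1C2 = 9 − 6 = 3 completes the 9 across.
R2C1 = 7 − 5 = 2 completes the 7 down.
R2C2 = 7 − 3 = 4 completes the 7 down.
R2C3 = 15 − 6 = 9 completes the 15 across.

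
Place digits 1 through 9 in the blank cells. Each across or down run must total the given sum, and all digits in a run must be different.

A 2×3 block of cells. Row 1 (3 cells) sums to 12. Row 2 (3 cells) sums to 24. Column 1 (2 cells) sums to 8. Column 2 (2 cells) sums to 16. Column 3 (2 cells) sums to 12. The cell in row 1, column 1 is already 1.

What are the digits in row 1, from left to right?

1 7 4

24 in 3 cells must be {7,8,9}; 16 in 2 cells must be {7,9}.
(2,1) = 8 − 1 = 7 completes the 8 down.
Given what's placed, (2,2) must be 9 to fit the 24 across and 16 down.
(2,3) = 24 − 16 = 8 completes the 24 across.
(1,2) = 16 − 9 = 7 completes the 16 down.
(1,3) = 12 − 8 = 4 completes the 12 across.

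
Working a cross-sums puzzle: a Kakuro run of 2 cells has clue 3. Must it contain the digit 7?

The only way to make 3 from 2 distinct digits is {1,2}, which does not contain 7.

No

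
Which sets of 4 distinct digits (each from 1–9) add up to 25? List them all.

4 distinct digits from 1–9 sum between 10 and 30.

{1,7,8,9}; {2,6,8,9}; {3,5,8,9}; {3,6,7,9}; {4,5,7,9}; {4,6,7,8}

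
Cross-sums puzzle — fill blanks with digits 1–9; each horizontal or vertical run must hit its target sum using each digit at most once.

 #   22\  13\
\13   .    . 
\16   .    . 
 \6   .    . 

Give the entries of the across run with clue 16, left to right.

9 7

16 in 2 cells must be {7,9}.
The 6 across and the 22 down share only 5, so R3C1 = 5.
R3C2 = 6 − 5 = 1 completes the 6 across.
Given what's placed, R2C1 must be 9 to fit the 16 across and 22 down.
R2C2 = 16 − 9 = 7 completes the 16 across.
R1C1 = 22 − 14 = 8 completes the 22 down.
R1C2 = 13 − 8 = 5 completes the 13 across.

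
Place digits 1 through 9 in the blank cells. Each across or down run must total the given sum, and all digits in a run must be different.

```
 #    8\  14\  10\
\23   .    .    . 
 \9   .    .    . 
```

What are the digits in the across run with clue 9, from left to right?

23 in 3 cells must be {6,8,9}.
The 23 across and the 8 down share only 6, so R1C1 = 6.
R2C1 = 8 − 6 = 2 completes the 8 down.
Given what's placed, R2C2 must be 6 to fit the 9 across and 14 down.
R2C3 = 9 − 8 = 1 completes the 9 across.
R1C2 = 14 − 6 = 8 completes the 14 down.
R1C3 = 23 − 14 = 9 completes the 23 across.

2, 6, 1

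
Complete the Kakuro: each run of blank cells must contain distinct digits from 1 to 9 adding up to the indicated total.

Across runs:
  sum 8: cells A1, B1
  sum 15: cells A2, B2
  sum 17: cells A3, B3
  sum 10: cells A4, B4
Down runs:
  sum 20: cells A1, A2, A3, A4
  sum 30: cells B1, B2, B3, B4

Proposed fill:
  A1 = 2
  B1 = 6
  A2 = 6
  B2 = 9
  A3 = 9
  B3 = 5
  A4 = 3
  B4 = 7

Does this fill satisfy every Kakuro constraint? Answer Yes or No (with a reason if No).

No — the down run B1–B4 sums to 27, not 30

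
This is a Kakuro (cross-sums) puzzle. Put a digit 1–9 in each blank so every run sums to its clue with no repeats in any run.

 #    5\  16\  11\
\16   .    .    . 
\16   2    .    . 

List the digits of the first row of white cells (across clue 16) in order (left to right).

16 in 2 cells must be {7,9}.
R1C1 = 5 − 2 = 3 completes the 5 down.
R2C2 = 9: the only remaining digit allowed by both the 16 across and the 16 down.
R2C3 = 16 − 11 = 5 completes the 16 across.
R1C2 = 16 − 9 = 7 completes the 16 down.
R1C3 = 16 − 10 = 6 completes the 16 across.

3 7 6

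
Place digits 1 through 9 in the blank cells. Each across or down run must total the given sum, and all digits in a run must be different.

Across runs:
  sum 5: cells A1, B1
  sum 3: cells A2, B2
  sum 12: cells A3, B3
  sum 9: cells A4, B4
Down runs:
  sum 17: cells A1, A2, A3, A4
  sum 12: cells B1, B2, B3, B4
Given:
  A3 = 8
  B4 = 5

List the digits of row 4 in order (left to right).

4 5

3 in 2 cells must be {1,2}.
B3 = 12 − 8 = 4 completes the 12 across.
A4 = 9 − 5 = 4 completes the 9 across.
A2 = 2: the only remaining digit allowed by both the 3 across and the 17 down.
B2 = 3 − 2 = 1 completes the 3 across.
A1 = 17 − 14 = 3 completes the 17 down.
B1 = 5 − 3 = 2 completes the 5 across.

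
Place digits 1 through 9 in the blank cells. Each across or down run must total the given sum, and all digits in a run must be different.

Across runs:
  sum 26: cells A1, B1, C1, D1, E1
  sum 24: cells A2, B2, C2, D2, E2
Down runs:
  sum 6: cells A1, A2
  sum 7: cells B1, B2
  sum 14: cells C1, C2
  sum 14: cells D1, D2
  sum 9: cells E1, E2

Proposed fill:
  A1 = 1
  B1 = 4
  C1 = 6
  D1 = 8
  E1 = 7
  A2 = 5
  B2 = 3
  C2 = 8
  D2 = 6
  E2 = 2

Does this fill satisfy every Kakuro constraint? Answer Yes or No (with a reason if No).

Yes

Across: 1+4+6+8+7=26; 5+3+8+6+2=24. Down: 1+5=6; 4+3=7; 6+8=14; 8+6=14; 7+2=9. No digit repeats within any run.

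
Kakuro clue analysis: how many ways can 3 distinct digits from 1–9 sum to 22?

2

3 distinct digits from 1–9 sum between 6 and 24.
Enumerating: {5,8,9}, {6,7,9}.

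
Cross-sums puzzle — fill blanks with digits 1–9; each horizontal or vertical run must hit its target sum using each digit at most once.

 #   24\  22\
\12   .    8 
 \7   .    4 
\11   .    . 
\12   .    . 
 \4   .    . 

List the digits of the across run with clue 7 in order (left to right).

4 in 2 cells must be {1,3}.
R1C1 = 12 − 8 = 4 completes the 12 across.
R2C1 = 7 − 4 = 3 completes the 7 across.

3 4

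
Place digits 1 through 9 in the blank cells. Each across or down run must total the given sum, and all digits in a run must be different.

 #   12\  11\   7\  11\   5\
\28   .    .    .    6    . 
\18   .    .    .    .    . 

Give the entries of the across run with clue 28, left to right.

8 9 1 6 4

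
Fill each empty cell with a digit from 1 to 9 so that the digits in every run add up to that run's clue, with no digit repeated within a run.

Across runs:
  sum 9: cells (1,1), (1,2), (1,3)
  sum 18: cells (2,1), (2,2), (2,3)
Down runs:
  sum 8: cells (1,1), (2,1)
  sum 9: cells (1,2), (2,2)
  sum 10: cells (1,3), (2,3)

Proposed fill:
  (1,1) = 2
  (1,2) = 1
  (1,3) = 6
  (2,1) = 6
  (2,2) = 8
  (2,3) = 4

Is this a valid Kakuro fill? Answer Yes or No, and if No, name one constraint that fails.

Across: 2+1+6=9; 6+8+4=18. Down: 2+6=8; 1+8=9; 6+4=10. No digit repeats within any run.

Yes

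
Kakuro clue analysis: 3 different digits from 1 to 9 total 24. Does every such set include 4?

The only way to make 24 from 3 distinct digits is {7,8,9}, which does not contain 4.

No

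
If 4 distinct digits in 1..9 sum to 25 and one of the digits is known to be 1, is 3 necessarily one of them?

The only way to make 25 from 4 distinct digits under that restriction is {1,7,8,9}, which does not contain 3.

No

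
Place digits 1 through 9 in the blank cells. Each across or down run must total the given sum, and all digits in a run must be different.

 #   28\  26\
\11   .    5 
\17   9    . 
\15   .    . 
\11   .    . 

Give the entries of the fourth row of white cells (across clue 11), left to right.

5 6

17 in 2 cells must be {8,9}.
R1C1 = 11 − 5 = 6 completes the 11 across.
R2C2 = 17 − 9 = 8 completes the 17 across.
R3C1 = 8: the only remaining digit allowed by both the 15 across and the 28 down.
R3C2 = 15 − 8 = 7 completes the 15 across.
R4C1 = 28 − 23 = 5 completes the 28 down.
R4C2 = 11 − 5 = 6 completes the 11 across.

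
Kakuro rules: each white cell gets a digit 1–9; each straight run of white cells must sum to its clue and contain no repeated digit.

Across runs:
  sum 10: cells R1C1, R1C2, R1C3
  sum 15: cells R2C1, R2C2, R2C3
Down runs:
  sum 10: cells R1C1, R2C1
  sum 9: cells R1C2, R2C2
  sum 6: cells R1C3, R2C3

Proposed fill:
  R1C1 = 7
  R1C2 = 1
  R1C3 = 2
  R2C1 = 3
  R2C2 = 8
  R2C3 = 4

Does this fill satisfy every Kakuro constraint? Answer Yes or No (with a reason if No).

Across: 7+1+2=10; 3+8+4=15. Down: 7+3=10; 1+8=9; 2+4=6. No digit repeats within any run.

Yes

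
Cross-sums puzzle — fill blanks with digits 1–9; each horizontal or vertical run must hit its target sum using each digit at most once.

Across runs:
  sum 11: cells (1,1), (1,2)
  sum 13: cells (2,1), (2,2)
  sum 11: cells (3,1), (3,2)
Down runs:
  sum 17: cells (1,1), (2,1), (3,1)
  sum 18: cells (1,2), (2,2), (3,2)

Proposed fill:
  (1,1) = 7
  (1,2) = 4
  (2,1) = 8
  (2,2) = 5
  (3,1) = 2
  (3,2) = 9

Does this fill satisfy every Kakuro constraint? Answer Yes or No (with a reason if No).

Yes

Across: 7+4=11; 8+5=13; 2+9=11. Down: 7+8+2=17; 4+5+9=18. No digit repeats within any run.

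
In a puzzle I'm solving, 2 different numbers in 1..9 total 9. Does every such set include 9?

Counterexample: {1,8} sums to 9 without using 9.

No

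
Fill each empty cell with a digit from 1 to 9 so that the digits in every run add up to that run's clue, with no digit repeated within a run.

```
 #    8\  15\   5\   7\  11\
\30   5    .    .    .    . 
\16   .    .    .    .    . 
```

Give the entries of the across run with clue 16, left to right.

16 in 5 cells must be {1,2,3,4,6}.
R2C1 = 8 − 5 = 3 completes the 8 down.
Given what's placed, R2C2 must be 6 to fit the 16 across and 15 down.
R1C2 = 15 − 6 = 9 completes the 15 down.
No cell is forced outright now. R2C5 can only be 2 or 4 (the digits allowed by both its 16 across and its 11 down). If R2C5 = 2: then R1C5 would have to be in {1,2,3,6,7,8} for the 30 across but in {9} for the 11 down — contradiction. So R2C5 = 4.
R1C5 = 11 − 4 = 7 completes the 11 down.
No cell is forced outright now. R1C3 can only be 1 or 3 (the digits allowed by both its 30 across and its 5 down). If R1C3 = 1: then R1C4 would have to be in {8} for the 30 across but in {1,2,3,4,5,6} for the 7 down — contradiction. So R1C3 = 3.
R1C4 = 30 − 24 = 6 completes the 30 across.
R2C3 = 5 − 3 = 2 completes the 5 down.
R2C4 = 16 − 15 = 1 completes the 16 across.

3 6 2 1 4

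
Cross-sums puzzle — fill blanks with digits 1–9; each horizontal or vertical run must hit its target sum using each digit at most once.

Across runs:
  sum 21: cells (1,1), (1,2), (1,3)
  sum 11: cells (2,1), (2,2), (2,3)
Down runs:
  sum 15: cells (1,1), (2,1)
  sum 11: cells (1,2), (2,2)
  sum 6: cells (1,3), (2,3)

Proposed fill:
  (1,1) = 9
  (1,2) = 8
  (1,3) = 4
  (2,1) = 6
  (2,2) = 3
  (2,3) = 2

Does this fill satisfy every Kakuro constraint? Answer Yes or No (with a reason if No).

Yes

Across: 9+8+4=21; 6+3+2=11. Down: 9+6=15; 8+3=11; 4+2=6. No digit repeats within any run.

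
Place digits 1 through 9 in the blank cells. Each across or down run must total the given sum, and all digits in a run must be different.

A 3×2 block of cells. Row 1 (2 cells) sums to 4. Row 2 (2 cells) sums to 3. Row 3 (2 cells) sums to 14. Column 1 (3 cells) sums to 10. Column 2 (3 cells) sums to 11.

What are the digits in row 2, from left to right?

4 in 2 cells must be {1,3}; 3 in 2 cells must be {1,2}.
Nothing is forced directly, so branch on (3,1), whose candidates are 5 or 6. If (3,1) = 5: then (3,2) would have to be in {9} for the 14 across but in {1,2,3,4,5,6,7,8} for the 11 down — contradiction. So (3,1) = 6.
Given what's placed, (2,1) must be 1 to fit the 3 across and 10 down.
(2,2) = 3 − 1 = 2 completes the 3 across.
(3,2) = 14 − 6 = 8 completes the 14 across.
(1,1) = 10 − 7 = 3 completes the 10 down.
(1,2) = 4 − 3 = 1 completes the 4 across.

1 2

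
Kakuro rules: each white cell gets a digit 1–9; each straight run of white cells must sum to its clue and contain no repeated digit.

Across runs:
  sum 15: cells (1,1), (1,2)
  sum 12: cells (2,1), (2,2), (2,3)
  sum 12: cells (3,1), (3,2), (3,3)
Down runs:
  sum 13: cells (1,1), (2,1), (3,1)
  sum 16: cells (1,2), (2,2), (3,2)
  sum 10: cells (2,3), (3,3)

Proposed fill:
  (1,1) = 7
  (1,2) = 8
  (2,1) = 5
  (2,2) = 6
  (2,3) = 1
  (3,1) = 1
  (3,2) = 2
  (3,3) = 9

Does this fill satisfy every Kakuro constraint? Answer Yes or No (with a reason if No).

Across: 7+8=15; 5+6+1=12; 1+2+9=12. Down: 7+5+1=13; 8+6+2=16; 1+9=10. No digit repeats within any run.

Yes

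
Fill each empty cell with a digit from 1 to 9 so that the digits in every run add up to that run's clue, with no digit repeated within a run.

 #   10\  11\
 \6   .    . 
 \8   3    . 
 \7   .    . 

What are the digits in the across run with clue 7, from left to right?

5 2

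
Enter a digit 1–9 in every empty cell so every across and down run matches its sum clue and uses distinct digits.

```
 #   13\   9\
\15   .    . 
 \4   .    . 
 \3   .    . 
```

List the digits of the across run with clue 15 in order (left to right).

9, 6

4 in 2 cells must be {1,3}; 3 in 2 cells must be {1,2}.
The 15 across and the 9 down share only 6, so R1C2 = 6.
Given what's placed, R2C2 must be 1 to fit the 4 across and 9 down.
R3C2 = 9 − 7 = 2 completes the 9 down.
R1C1 = 15 − 6 = 9 completes the 15 across.
R2C1 = 4 − 1 = 3 completes the 4 across.
R3C1 = 3 − 2 = 1 completes the 3 across.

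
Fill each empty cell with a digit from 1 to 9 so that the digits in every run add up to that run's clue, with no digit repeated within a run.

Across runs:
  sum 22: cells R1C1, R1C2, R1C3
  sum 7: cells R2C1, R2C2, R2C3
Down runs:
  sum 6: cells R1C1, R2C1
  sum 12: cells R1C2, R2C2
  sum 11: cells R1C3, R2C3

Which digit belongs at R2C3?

7 in 3 cells must be {1,2,4}.
The 22 across and the 6 down share only 5, so R1C1 = 5.
R2C1 = 6 − 5 = 1 completes the 6 down.
Given what's placed, R2C2 must be 4 to fit the 7 across and 12 down.
R2C3 = 7 − 5 = 2 completes the 7 across.
R1C2 = 12 − 4 = 8 completes the 12 down.
R1C3 = 22 − 13 = 9 completes the 22 across.

2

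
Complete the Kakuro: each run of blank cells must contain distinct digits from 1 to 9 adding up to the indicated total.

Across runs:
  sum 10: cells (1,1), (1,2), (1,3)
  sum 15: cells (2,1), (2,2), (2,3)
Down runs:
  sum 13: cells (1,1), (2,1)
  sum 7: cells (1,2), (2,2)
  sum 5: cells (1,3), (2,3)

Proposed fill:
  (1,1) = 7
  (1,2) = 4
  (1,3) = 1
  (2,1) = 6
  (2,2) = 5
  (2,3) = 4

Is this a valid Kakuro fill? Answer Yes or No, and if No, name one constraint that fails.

No — the across run (1,1)–(1,3) sums to 12, not 10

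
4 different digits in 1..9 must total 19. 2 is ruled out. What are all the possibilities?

{1,3,6,9}; {1,3,7,8}; {1,4,5,9}; {1,4,6,8}; {1,5,6,7}; {3,4,5,7}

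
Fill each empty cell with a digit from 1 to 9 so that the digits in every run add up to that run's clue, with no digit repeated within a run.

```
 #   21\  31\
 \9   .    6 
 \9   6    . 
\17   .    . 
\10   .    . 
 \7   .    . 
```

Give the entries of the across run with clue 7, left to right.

17 in 2 cells must be {8,9}.
R1C1 = 9 − 6 = 3 completes the 9 across.
R2C2 = 9 − 6 = 3 completes the 9 across.
R3C1 = 9: the only remaining digit allowed by both the 17 across and the 21 down.
R3C2 = 17 − 9 = 8 completes the 17 across.
R4C2 = 9: the only remaining digit allowed by both the 10 across and the 31 down.
R5C2 = 31 − 26 = 5 completes the 31 down.
R4C1 = 10 − 9 = 1 completes the 10 across.
R5C1 = 7 − 5 = 2 completes the 7 across.

2, 5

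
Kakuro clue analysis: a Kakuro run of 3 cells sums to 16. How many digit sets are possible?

8

3 distinct digits from 1–9 sum between 6 and 24.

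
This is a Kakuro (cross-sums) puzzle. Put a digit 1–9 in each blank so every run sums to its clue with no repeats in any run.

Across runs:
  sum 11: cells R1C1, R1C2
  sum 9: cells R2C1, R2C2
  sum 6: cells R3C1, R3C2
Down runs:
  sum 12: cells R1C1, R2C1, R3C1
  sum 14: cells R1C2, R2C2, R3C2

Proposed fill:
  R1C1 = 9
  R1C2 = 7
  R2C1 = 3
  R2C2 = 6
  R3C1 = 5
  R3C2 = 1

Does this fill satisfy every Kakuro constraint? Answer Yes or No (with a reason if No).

No — the down run R1C1–R3C1 sums to 17, not 12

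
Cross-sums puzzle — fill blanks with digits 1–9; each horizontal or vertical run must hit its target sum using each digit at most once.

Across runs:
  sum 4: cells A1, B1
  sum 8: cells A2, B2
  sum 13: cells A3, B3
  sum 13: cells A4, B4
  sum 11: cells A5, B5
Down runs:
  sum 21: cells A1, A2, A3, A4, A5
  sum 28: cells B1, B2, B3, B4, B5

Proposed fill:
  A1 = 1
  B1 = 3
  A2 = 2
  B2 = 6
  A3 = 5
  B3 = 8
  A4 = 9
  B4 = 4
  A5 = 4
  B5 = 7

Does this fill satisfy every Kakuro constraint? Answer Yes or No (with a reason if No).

Yes

Across: 1+3=4; 2+6=8; 5+8=13; 9+4=13; 4+7=11. Down: 1+2+5+9+4=21; 3+6+8+4+7=28. No digit repeats within any run.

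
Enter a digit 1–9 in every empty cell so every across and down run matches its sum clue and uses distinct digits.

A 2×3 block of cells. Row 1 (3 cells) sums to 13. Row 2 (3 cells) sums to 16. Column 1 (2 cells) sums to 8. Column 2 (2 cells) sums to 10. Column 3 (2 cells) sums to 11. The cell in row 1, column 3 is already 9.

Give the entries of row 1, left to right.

(2,3) = 11 − 9 = 2 completes the 11 down.
Nothing is forced directly, so branch on (2,1), whose candidates are 5 or 6. If (2,1) = 6: then (1,1) would have to be in {1,3} for the 13 across but in {2} for the 8 down — contradiction. So (2,1) = 5.
(1,1) = 8 − 5 = 3 completes the 8 down.
(1,2) = 13 − 12 = 1 completes the 13 across.
(2,2) = 16 − 7 = 9 completes the 16 across.

3, 1, 9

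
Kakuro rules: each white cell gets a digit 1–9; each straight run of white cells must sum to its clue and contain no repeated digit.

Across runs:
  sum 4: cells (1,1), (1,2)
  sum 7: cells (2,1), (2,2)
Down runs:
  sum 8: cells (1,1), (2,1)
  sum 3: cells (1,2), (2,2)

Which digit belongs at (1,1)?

3

4 in 2 cells must be {1,3}; 3 in 2 cells must be {1,2}.
The 4 across and the 3 down share only 1, so (1,2) = 1.
(2,2) = 3 − 1 = 2 completes the 3 down.
(1,1) = 4 − 1 = 3 completes the 4 across.
(2,1) = 7 − 2 = 5 completes the 7 across.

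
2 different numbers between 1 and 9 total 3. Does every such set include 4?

The only way to make 3 from 2 distinct digits is {1,2}, which does not contain 4.

No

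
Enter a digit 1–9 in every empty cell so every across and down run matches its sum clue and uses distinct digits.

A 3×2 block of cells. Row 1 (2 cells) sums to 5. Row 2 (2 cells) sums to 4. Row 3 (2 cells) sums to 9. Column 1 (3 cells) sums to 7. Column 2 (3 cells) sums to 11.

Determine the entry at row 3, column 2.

7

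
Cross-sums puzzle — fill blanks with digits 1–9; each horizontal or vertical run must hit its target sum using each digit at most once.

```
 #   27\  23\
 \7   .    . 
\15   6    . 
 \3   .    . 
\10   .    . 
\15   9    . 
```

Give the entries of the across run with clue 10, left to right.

7, 3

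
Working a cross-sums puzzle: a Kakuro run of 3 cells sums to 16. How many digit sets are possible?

3 distinct digits from 1–9 sum between 6 and 24.

8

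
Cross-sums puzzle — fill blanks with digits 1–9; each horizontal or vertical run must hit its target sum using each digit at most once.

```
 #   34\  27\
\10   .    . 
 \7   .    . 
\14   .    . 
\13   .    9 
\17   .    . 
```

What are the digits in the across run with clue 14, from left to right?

17 in 2 cells must be {8,9}; 34 in 5 cells must be {4,6,7,8,9}.
R4C1 = 13 − 9 = 4 completes the 13 across.
Given what's placed, R5C2 must be 8 to fit the 17 across and 27 down.
Given what's placed, R2C1 must be 6 to fit the 7 across and 34 down.
R2C2 = 7 − 6 = 1 completes the 7 across.
R5C1 = 17 − 8 = 9 completes the 17 across.
Given what's placed, R3C1 must be 8 to fit the 14 across and 34 down.
R3C2 = 14 − 8 = 6 completes the 14 across.

8 6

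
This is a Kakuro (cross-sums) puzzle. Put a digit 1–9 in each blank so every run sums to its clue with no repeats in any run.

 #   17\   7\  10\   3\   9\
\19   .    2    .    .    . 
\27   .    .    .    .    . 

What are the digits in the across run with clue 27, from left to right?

17 in 2 cells must be {8,9}; 3 in 2 cells must be {1,2}.
R1C4 = 1: the only remaining digit allowed by both the 19 across and the 3 down.
R2C2 = 7 − 2 = 5 completes the 7 down.
R2C4 = 3 − 1 = 2 completes the 3 down.
Nothing is forced directly, so branch on R1C1, whose candidates are 8 or 9. If R1C1 = 9: that forces R2C1 = 8, R2C5 = 3, after which R1C5 would have to be in {3,4} for the 19 across but in {6} for the 9 down — contradiction. So R1C1 = 8.
R1C3 = 3: the only remaining digit allowed by both the 19 across and the 10 down.
R1C5 = 19 − 14 = 5 completes the 19 across.
R2C1 = 17 − 8 = 9 completes the 17 down.
R2C3 = 10 − 3 = 7 completes the 10 down.
R2C5 = 27 − 23 = 4 completes the 27 across.

9 5 7 2 4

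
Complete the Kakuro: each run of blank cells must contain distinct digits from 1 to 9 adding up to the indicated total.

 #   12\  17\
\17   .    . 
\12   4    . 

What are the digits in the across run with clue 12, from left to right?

17 in 2 cells must be {8,9}.
R1C1 = 12 − 4 = 8 completes the 12 down.
R1C2 = 17 − 8 = 9 completes the 17 across.
R2C2 = 12 − 4 = 8 completes the 12 across.

4 8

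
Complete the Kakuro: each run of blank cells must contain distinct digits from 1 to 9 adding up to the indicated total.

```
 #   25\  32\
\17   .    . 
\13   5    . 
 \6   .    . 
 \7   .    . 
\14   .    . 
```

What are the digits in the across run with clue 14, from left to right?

9, 5

17 in 2 cells must be {8,9}.
R2C2 = 13 − 5 = 8 completes the 13 across.
Given what's placed, R1C2 must be 9 to fit the 17 across and 32 down.
R1C1 = 17 − 9 = 8 completes the 17 across.
Nothing is forced directly, so branch on R5C1, whose candidates are 6 or 9. If R5C1 = 6: then R5C2 would have to be in {8} for the 14 across but in {2,3,4,5,6,7} for the 32 down — contradiction. So R5C1 = 9.
R5C2 = 14 − 9 = 5 completes the 14 across.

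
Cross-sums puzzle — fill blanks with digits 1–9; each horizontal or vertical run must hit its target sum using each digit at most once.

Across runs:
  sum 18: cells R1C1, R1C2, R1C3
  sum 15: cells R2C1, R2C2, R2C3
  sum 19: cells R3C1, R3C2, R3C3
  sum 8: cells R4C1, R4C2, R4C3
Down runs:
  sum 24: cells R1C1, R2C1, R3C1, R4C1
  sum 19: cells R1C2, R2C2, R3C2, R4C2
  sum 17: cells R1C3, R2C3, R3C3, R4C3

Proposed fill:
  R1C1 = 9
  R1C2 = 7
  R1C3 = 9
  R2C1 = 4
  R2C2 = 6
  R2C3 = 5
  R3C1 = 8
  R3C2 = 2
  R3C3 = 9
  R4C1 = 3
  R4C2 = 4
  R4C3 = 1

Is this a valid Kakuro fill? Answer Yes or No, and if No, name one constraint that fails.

No — the across run R1C1–R1C3 sums to 25, not 18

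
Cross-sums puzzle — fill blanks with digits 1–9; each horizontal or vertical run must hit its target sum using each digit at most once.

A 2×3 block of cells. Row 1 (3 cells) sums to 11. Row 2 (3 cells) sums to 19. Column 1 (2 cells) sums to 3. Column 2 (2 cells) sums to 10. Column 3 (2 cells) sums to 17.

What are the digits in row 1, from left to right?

1, 2, 8

3 in 2 cells must be {1,2}; 17 in 2 cells must be {8,9}.
The 11 across and the 17 down share only 8, so (1,3) = 8.
The 19 across and the 3 down share only 2, so (2,1) = 2.
(2,3) = 17 − 8 = 9 completes the 17 down.
(1,1) = 3 − 2 = 1 completes the 3 down.
(1,2) = 11 − 9 = 2 completes the 11 across.
(2,2) = 19 − 11 = 8 completes the 19 across.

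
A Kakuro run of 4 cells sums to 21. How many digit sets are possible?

4 distinct digits from 1–9 sum between 10 and 30.

11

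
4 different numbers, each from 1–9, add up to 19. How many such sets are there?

4 distinct digits from 1–9 sum between 10 and 30.

11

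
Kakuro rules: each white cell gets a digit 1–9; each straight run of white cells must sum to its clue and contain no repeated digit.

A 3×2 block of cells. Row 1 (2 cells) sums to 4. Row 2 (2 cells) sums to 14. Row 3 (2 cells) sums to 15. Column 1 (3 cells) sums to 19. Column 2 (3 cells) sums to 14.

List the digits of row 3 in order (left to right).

4 in 2 cells must be {1,3}.
The 4 across and the 19 down share only 3, so (1,1) = 3.
(1,2) = 4 − 3 = 1 completes the 4 across.
Given what's placed, (2,1) must be 9 to fit the 14 across and 19 down.
(2,2) = 14 − 9 = 5 completes the 14 across.
(3,1) = 19 − 12 = 7 completes the 19 down.
(3,2) = 15 − 7 = 8 completes the 15 across.

7, 8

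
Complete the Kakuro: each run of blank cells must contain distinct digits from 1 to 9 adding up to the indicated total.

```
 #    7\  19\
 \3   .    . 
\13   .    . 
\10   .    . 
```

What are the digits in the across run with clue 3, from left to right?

3 in 2 cells must be {1,2}; 7 in 3 cells must be {1,2,4}.
The 3 across and the 19 down share only 2, so R1C2 = 2.
The 13 across and the 7 down share only 4, so R2C1 = 4.
R2C2 = 13 − 4 = 9 completes the 13 across.
R3C2 = 19 − 11 = 8 completes the 19 down.
R1C1 = 3 − 2 = 1 completes the 3 across.
R3C1 = 10 − 8 = 2 completes the 10 across.

1, 2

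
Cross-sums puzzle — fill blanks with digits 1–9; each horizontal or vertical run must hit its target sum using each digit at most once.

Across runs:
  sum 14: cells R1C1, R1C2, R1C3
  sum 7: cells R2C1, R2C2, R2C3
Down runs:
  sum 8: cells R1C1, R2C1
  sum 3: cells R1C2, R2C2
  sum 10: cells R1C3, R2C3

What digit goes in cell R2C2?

7 in 3 cells must be {1,2,4}; 3 in 2 cells must be {1,2}.
Nothing is forced directly, so branch on R1C2, whose candidates are 1 or 2. If R1C2 = 2: that forces R2C2 = 1, R2C1 = 2, R2C3 = 4, after which R1C1 would have to be in {3,4,5,7,8,9} for the 14 across but in {6} for the 8 down — contradiction. So R1C2 = 1.
R2C2 = 3 − 1 = 2 completes the 3 down.
Given what's placed, R2C1 must be 1 to fit the 7 across and 8 down.
R2C3 = 7 − 3 = 4 completes the 7 across.
R1C1 = 8 − 1 = 7 completes the 8 down.
R1C3 = 14 − 8 = 6 completes the 14 across.

2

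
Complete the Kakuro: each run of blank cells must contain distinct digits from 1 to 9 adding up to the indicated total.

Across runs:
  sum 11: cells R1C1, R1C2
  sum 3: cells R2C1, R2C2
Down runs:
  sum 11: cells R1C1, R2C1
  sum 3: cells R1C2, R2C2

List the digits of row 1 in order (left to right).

3 in 2 cells must be {1,2}.
The 11 across and the 3 down share only 2, so R1C2 = 2.
The 3 across and the 11 down share only 2, so R2C1 = 2.
R2C2 = 3 − 2 = 1 completes the 3 across.
R1C1 = 11 − 2 = 9 completes the 11 across.

9, 2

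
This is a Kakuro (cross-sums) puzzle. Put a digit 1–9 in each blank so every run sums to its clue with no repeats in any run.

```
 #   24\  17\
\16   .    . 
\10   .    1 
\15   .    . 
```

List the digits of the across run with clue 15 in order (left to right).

8 7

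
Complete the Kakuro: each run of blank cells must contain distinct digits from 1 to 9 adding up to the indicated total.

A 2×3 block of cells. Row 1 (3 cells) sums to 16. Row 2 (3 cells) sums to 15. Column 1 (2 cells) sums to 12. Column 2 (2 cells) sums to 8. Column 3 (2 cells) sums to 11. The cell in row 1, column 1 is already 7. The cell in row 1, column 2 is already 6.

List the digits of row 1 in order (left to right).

(1,3) = 16 − 13 = 3 completes the 16 across.
(2,1) = 12 − 7 = 5 completes the 12 down.
(2,2) = 8 − 6 = 2 completes the 8 down.
(2,3) = 15 − 7 = 8 completes the 15 across.

7 6 3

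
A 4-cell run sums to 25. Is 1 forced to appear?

No

Counterexample: {2,6,8,9} sums to 25 without using 1.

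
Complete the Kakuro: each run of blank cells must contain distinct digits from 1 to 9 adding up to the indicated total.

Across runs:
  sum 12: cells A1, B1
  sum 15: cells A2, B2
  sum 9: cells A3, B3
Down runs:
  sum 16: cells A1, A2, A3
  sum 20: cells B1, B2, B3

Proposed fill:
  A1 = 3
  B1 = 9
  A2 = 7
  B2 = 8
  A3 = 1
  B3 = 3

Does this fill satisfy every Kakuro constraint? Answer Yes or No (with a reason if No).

No — the across run A3–B3 sums to 4, not 9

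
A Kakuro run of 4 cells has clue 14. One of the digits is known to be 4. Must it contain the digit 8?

No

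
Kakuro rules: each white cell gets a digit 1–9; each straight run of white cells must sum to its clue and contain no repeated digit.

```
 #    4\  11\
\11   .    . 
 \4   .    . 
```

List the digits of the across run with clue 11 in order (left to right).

3, 8

4 in 2 cells must be {1,3}.
The 11 across and the 4 down share only 3, so R1C1 = 3.
R1C2 = 11 − 3 = 8 completes the 11 across.
R2C1 = 4 − 3 = 1 completes the 4 down.
R2C2 = 4 − 1 = 3 completes the 4 across.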